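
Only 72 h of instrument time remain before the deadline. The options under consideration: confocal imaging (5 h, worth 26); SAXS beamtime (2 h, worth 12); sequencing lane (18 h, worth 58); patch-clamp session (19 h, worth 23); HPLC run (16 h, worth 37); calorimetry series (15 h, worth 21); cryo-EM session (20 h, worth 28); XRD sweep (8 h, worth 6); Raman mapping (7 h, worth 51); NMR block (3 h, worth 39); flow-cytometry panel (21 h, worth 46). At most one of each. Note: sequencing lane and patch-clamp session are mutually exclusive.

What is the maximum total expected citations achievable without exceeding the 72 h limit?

269

Taking confocal imaging + SAXS beamtime + sequencing lane + HPLC run + Raman mapping + NMR block + flow-cytometry panel: 72 h used, 269 in expected citations.
Next best is confocal imaging + sequencing lane + HPLC run + Raman mapping + NMR block + flow-cytometry panel at 257 (70 h) — short by 12.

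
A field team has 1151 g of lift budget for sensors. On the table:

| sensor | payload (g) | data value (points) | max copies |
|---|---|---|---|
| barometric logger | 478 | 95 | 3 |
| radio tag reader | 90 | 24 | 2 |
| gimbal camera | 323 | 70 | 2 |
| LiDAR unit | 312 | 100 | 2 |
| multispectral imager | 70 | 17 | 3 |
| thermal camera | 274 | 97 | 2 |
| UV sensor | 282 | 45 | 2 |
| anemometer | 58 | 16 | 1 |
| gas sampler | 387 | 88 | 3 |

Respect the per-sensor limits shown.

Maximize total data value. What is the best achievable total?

Filling by ratio: 2×radio tag reader + LiDAR unit + 2×thermal camera + anemometer for 358, with 53 g left unused.
Replace radio tag reader with 2×multispectral imager: the trade gains 10 net, giving 368 at 1148 g.
Nothing else within 1151 g beats 368.

368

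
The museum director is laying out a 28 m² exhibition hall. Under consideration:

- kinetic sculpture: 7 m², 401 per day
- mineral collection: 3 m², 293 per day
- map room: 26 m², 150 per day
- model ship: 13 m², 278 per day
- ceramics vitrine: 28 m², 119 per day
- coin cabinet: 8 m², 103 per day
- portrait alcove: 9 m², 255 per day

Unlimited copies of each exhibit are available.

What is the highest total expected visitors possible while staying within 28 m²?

2637

Ranking by ratio (expected visitors/m²): mineral collection 97.67, kinetic sculpture 57.29, portrait alcove 28.33.
Taking 9×mineral collection: 27 m² used, 2637 in expected visitors.
Every other selection either busts 28 m² or fails to beat 2637.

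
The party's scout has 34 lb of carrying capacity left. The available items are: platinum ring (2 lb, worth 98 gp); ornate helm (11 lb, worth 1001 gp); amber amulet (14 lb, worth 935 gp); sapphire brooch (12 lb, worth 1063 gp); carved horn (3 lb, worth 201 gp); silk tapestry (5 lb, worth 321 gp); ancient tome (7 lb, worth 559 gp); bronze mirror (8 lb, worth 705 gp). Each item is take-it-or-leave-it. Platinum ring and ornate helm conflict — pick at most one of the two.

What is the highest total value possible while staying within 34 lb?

2970

Best packing: ornate helm + sapphire brooch + carved horn + bronze mirror — 34 lb, 2970 total.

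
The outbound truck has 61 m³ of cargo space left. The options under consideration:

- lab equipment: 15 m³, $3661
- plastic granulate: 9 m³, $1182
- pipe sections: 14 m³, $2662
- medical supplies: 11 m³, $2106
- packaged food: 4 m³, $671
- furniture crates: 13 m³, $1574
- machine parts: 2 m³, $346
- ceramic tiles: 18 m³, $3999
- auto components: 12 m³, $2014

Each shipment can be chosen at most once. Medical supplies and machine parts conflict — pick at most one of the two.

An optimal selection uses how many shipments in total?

5

Optimal total is 12682.
For example lab equipment + pipe sections + machine parts + ceramic tiles + auto components achieves it, using 61 m³.
Any selection reaching 12682 contains exactly 5 shipments.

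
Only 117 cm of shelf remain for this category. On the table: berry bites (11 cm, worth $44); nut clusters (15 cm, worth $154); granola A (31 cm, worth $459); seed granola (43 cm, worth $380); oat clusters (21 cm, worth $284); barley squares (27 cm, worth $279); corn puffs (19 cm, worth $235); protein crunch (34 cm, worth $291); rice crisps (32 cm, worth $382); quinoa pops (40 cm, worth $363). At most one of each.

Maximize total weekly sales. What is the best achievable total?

1411

By weekly sales per cm: granola A 14.81, oat clusters 13.52, corn puffs 12.37 lead.
A density-first pass picks berry bites + granola A + oat clusters + corn puffs + rice crisps — 1404 at 114 cm.
The 43 cm tied up in berry bites and rice crisps is better spent on nut clusters + barley squares — total rises to 1411 (113 cm).
Runner-up granola A + oat clusters + barley squares + rice crisps tops out at 1404.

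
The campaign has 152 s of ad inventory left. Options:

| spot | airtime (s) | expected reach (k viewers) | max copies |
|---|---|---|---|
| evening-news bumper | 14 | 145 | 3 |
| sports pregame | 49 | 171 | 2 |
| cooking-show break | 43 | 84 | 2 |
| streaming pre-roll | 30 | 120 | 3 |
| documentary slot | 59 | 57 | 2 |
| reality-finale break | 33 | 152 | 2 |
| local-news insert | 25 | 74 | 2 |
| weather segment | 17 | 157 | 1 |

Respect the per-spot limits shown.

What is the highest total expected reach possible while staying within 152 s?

The ratio heuristic lands on 3×evening-news bumper + 2×reality-finale break + local-news insert + weather segment (970) but leaves 2 s idle.
Replace reality-finale break and local-news insert with 2×streaming pre-roll: the trade gains 14 net, giving 984 at 152 s.
Nothing else within 152 s beats 984.

984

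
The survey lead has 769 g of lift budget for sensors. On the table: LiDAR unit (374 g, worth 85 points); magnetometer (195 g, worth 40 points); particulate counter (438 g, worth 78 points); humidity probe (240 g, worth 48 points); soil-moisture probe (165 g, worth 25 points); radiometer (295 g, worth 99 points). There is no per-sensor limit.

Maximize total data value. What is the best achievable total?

223

Taking soil-moisture probe + 2×radiometer: 755 g used, 223 in data value.
That's the maximum — no swap from here does better than 223.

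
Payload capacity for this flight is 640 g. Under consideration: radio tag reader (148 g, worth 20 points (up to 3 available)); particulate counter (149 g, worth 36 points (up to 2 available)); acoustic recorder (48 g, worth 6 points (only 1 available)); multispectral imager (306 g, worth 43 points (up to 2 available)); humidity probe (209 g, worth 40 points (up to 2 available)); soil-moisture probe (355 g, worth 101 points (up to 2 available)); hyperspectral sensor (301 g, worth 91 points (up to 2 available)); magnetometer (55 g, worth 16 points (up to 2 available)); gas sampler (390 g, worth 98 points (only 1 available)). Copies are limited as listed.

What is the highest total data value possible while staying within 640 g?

182

Taking 2×hyperspectral sensor: 602 g used, 182 in data value.
Nothing else within 640 g beats 182.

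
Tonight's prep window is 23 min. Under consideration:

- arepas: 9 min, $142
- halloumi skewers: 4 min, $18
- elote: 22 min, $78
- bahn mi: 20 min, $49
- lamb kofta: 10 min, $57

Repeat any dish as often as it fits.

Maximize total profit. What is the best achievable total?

302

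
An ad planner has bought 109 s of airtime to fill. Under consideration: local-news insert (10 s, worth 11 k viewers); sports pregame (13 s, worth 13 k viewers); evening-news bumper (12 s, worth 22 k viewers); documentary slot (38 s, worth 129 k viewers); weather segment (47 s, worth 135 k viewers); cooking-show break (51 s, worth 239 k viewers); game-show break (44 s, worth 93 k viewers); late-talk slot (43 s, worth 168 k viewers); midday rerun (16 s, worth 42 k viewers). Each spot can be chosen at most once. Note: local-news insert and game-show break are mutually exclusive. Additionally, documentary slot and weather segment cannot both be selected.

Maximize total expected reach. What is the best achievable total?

Ranking by ratio (expected reach/s): cooking-show break 4.69, late-talk slot 3.91, documentary slot 3.39.
Taking evening-news bumper + cooking-show break + late-talk slot: 106 s used, 429 in expected reach.
The spare 3 s is too small for any remaining spot, and no feasible exchange beats 429.

429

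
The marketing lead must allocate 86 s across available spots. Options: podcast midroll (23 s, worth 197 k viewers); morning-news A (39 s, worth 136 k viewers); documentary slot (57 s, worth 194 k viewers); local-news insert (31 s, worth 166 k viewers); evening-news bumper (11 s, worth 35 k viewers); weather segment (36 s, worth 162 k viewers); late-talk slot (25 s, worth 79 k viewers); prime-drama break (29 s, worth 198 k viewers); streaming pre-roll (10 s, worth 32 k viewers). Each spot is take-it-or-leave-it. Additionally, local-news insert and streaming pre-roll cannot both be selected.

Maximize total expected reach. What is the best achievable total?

Taking podcast midroll + local-news insert + prime-drama break: 83 s used, 561 in expected reach.

561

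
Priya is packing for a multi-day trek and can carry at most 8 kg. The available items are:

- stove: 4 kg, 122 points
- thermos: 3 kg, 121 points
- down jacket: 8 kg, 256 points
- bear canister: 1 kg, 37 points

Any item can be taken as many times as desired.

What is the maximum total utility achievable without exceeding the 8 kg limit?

The ratio ordering already packs tightly: 2×thermos + 2×bear canister, 8 kg, 316.
Nothing else within 8 kg beats 316.

316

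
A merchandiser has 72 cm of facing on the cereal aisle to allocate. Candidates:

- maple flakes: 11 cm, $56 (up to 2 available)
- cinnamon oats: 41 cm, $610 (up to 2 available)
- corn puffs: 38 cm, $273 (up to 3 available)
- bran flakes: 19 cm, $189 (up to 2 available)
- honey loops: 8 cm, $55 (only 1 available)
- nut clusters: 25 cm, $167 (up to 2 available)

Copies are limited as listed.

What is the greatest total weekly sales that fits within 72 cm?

855

A density-first pass picks cinnamon oats + bran flakes + honey loops — 854 at 68 cm.
The 8 cm tied up in honey loops is better spent on maple flakes — total rises to 855 (71 cm).
Every other selection either busts 72 cm or exceeds an availability limit or fails to beat 855.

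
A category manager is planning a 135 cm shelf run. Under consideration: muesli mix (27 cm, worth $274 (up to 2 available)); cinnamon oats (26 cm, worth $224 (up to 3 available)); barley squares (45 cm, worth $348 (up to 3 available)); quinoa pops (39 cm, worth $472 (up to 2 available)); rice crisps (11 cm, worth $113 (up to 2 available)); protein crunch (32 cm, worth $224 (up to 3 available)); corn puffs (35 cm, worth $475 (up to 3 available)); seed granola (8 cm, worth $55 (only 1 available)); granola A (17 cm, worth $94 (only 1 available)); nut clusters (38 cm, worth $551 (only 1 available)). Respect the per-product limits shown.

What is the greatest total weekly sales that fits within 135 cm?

1775

Ranking by ratio (weekly sales/cm): nut clusters 14.50, corn puffs 13.57, quinoa pops 12.10.
Greedy by ratio would take 2×rice crisps + 2×corn puffs + nut clusters: 130 cm used, total 1727.
Dropping 2×rice crisps frees 22 cm; slotting in muesli mix (27 cm) lifts the total to 1775 at 135 cm.
Every other selection either busts 135 cm or exceeds an availability limit or fails to beat 1775.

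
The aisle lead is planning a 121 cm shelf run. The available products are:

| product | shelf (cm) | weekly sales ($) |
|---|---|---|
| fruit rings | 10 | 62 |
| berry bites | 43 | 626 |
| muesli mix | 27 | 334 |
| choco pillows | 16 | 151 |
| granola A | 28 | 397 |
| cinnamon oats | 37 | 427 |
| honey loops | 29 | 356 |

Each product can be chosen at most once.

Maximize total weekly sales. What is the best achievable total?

Density check — berry bites 14.56, granola A 14.18, muesli mix 12.37 are the best per cm.
Taking the top-ratio products first gives berry bites + muesli mix + choco pillows + granola A for 1508 (114 cm).
Dropping muesli mix frees 27 cm; slotting in honey loops (29 cm) lifts the total to 1530 at 116 cm.
That's the maximum — no swap from here does better than 1530.

1530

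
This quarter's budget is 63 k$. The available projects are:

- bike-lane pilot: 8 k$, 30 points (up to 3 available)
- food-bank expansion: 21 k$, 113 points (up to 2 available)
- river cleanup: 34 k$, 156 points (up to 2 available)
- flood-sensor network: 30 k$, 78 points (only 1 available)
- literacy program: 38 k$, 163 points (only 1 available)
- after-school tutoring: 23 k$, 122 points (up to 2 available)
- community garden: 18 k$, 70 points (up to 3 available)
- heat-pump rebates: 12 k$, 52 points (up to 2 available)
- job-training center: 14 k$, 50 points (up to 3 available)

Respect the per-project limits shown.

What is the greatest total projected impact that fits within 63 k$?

308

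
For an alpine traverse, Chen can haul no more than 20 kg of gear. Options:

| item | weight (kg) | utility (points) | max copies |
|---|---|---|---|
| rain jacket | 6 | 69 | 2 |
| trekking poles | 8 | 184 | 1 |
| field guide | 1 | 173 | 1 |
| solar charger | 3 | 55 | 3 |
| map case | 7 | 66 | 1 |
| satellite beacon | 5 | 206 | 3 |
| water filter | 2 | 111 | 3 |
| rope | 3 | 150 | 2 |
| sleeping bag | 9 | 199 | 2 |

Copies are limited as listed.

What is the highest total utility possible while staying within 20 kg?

The ratio heuristic lands on field guide + satellite beacon + 3×water filter + 2×rope (1012) but leaves 2 kg idle.
Replace rope with satellite beacon: the trade gains 56 net, giving 1068 at 20 kg.

1068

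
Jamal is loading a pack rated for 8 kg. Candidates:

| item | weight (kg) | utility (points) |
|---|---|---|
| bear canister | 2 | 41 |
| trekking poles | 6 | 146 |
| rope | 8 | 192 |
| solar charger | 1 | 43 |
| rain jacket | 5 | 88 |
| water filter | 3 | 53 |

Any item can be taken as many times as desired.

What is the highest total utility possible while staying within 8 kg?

344

Best packing: 8×solar charger — 8 kg, 344 total.
That's the maximum — no swap from here does better than 344.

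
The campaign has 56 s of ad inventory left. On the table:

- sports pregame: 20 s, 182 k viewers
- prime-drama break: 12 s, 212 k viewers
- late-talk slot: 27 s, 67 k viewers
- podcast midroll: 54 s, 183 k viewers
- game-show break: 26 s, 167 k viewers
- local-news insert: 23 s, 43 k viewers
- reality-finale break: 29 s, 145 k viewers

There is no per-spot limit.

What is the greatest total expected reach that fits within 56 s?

848

Best packing: 4×prime-drama break — 48 s, 848 total.
Every other selection either busts 56 s or fails to beat 848.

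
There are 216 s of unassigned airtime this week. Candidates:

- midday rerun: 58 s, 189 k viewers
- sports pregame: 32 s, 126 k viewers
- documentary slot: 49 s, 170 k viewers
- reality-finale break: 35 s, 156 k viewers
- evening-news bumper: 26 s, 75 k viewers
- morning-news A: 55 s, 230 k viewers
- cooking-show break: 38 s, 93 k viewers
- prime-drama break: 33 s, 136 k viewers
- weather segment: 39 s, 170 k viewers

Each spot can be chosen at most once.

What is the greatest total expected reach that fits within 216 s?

862

Ranking by ratio (expected reach/s): reality-finale break 4.46, weather segment 4.36, morning-news A 4.18.
A density-first pass picks sports pregame + reality-finale break + morning-news A + prime-drama break + weather segment — 818 at 194 s.
The 32 s tied up in sports pregame is better spent on documentary slot — total rises to 862 (211 s).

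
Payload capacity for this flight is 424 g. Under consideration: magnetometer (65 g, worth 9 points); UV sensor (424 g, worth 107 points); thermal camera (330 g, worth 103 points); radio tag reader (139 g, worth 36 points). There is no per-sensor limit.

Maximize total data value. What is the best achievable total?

112

Taking magnetometer + thermal camera: 395 g used, 112 in data value.
Every other selection either busts 424 g or fails to beat 112.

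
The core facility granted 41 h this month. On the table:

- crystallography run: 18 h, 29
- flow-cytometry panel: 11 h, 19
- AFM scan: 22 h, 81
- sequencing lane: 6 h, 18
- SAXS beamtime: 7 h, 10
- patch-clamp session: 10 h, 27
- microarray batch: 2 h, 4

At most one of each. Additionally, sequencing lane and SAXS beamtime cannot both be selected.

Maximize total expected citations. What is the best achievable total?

130

Density check — AFM scan 3.68, sequencing lane 3.00, patch-clamp session 2.70 are the best per h.
Best packing: AFM scan + sequencing lane + patch-clamp session + microarray batch — 40 h, 130 total.
Every other selection either busts 41 h or breaks a pairing rule or fails to beat 130.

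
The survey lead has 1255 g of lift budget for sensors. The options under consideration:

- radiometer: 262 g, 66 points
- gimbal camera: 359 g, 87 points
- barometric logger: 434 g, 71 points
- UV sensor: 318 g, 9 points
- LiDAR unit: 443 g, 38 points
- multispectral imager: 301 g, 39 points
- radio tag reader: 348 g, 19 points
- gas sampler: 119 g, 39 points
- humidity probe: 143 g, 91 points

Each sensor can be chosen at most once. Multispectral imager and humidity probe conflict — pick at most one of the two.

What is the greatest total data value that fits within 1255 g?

315

Ranking by ratio (data value/g): humidity probe 0.64, gas sampler 0.33, radiometer 0.25, gimbal camera 0.24.
Best packing: radiometer + gimbal camera + barometric logger + humidity probe — 1198 g, 315 total.
Nothing else feasible within 1255 g beats 315.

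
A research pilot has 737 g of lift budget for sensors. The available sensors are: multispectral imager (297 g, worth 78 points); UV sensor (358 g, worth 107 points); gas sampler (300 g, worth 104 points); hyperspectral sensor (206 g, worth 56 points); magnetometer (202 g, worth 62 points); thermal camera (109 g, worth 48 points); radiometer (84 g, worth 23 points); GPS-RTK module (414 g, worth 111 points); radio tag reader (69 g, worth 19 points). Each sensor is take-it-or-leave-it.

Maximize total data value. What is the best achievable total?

237

Density check — thermal camera 0.44, gas sampler 0.35, magnetometer 0.31, UV sensor 0.30 are the best per g.
Filling by ratio: gas sampler + magnetometer + thermal camera + radio tag reader for 233, with 57 g left unused.
The 69 g tied up in radio tag reader is better spent on radiometer — total rises to 237 (695 g).
Next best is gas sampler + magnetometer + thermal camera + radio tag reader at 233 (680 g) — short by 4.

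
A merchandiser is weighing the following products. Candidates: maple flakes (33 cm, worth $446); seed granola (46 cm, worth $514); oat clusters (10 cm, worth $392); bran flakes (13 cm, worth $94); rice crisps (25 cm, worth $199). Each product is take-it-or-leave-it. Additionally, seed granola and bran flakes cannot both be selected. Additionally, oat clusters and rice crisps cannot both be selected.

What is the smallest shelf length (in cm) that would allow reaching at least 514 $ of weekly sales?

Look for the lowest-shelf combination reaching 514.
maple flakes + oat clusters reaches 838 using 43 cm.
No combination under 43 cm hits 514.

43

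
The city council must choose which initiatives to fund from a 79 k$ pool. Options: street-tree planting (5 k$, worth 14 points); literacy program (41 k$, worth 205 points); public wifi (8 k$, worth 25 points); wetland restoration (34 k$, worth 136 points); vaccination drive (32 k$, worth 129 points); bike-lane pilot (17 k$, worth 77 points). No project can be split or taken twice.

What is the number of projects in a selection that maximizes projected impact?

3

The maximum projected impact within 79 k$ is 348.
One optimal bundle: street-tree planting + literacy program + vaccination drive (78 k$).
Any selection reaching 348 contains exactly 3 projects.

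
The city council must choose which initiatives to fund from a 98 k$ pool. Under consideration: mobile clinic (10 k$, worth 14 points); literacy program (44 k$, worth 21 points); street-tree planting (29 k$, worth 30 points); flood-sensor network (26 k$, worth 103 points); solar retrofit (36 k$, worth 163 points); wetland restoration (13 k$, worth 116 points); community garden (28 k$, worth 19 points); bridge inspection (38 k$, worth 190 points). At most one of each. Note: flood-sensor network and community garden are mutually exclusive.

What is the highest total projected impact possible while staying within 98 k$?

By projected impact per k$: wetland restoration 8.92, bridge inspection 5.00, solar retrofit 4.53 lead.
Mobile clinic + solar retrofit + wetland restoration + bridge inspection uses 97 of the 98 k$ and totals 483.

483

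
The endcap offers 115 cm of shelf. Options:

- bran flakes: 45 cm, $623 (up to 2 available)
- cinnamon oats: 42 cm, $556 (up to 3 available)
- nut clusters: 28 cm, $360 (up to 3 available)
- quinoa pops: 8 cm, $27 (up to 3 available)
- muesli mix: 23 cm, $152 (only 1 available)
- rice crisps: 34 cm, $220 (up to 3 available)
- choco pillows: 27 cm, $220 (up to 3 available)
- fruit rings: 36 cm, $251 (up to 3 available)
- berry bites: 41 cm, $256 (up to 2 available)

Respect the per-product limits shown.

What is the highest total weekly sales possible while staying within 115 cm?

A density-first pass picks 2×bran flakes + muesli mix — 1398 at 113 cm.
Dropping bran flakes and muesli mix frees 68 cm; slotting in cinnamon oats + nut clusters (70 cm) lifts the total to 1539 at 115 cm.
Every other selection either busts 115 cm or exceeds an availability limit or fails to beat 1539.

1539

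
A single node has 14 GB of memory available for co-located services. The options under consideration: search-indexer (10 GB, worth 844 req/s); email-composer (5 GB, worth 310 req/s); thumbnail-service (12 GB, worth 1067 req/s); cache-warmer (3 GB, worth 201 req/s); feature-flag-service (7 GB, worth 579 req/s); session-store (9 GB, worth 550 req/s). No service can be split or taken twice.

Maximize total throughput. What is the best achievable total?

1067

Best packing: thumbnail-service — 12 GB, 1067 total.
An exhaustive check of the 64 subsets confirms 1067.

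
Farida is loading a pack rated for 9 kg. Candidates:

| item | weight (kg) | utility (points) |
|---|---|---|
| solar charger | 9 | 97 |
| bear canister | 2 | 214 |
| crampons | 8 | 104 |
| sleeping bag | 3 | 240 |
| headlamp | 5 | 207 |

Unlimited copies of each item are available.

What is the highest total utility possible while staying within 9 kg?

Taking the top-ratio items first gives 4×bear canister for 856 (8 kg).
Dropping bear canister frees 2 kg; slotting in sleeping bag (3 kg) lifts the total to 882 at 9 kg.
No other feasible combination exceeds 882.

882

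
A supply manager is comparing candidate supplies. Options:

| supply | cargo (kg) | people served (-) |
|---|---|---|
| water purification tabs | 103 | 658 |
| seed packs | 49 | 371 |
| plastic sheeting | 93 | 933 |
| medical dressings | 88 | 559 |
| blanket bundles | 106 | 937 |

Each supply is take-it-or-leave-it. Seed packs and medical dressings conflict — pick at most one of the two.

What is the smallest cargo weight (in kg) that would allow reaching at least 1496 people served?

Look for the lowest-cargo combination reaching 1496.
Taking medical dressings + blanket bundles gives 1496 (≥ 1496) for 194 kg.
Below 194 kg the best achievable stays under 1496.

194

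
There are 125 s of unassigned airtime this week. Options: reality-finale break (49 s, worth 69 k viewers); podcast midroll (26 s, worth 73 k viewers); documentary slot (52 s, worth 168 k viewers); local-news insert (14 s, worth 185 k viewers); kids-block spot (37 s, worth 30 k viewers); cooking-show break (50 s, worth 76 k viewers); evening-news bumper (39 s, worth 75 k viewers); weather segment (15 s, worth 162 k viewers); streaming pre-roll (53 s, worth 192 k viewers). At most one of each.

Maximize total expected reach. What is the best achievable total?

614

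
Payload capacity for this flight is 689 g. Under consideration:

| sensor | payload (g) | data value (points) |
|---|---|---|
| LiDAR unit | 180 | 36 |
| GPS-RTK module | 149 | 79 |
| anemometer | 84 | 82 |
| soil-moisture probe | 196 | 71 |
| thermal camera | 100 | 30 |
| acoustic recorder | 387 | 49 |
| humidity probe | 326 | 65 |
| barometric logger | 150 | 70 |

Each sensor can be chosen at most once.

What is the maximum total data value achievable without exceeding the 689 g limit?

332

Best packing: GPS-RTK module + anemometer + soil-moisture probe + thermal camera + barometric logger — 679 g, 332 total.
Nothing else within 689 g beats 332.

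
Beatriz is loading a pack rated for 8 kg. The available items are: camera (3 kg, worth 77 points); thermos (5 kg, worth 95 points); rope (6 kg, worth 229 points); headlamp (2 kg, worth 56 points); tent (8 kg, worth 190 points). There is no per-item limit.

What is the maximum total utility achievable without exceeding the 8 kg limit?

285

Ranking by ratio (utility/kg): rope 38.17, headlamp 28.00, camera 25.67, tent 23.75.
Best packing: rope + headlamp — 8 kg, 285 total.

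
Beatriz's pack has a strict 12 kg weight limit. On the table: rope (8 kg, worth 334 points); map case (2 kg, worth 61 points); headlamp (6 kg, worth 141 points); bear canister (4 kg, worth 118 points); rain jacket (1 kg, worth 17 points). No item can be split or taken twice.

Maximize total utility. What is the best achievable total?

A density-first pass picks rope + map case + rain jacket — 412 at 11 kg.
Dropping map case and rain jacket frees 3 kg; slotting in bear canister (4 kg) lifts the total to 452 at 12 kg.
Runner-up rope + map case + rain jacket tops out at 412.

452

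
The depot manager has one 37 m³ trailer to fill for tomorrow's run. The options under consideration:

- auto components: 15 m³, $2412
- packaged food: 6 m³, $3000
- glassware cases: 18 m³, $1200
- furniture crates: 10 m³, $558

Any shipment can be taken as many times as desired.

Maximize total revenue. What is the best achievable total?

18000

By revenue per m³: packaged food 500.00, auto components 160.80, glassware cases 66.67, furniture crates 55.80 lead.
The ratio ordering already packs tightly: 6×packaged food, 36 m³, 18000.
No other feasible combination exceeds 18000.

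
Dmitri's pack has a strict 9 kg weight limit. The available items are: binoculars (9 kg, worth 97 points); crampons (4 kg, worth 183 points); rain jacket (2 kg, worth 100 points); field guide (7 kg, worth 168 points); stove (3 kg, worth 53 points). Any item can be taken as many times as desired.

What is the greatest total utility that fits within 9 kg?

Taking 4×rain jacket: 8 kg used, 400 in utility.
That's the maximum — no swap from here does better than 400.

400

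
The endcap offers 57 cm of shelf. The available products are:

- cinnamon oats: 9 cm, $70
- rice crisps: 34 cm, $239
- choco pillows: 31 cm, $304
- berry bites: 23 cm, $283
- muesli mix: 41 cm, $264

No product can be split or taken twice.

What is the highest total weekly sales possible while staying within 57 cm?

587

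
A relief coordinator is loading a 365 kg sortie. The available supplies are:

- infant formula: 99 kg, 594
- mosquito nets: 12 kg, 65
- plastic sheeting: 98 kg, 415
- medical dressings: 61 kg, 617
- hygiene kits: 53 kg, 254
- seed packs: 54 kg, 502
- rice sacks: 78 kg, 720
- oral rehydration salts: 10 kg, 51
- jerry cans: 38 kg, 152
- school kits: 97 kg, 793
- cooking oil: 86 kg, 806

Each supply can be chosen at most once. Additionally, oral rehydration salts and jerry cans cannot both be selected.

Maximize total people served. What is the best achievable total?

A density-first pass picks mosquito nets + medical dressings + hygiene kits + seed packs + rice sacks + oral rehydration salts + cooking oil — 3015 at 354 kg.
A better packing is medical dressings + rice sacks + jerry cans + school kits + cooking oil: 360 kg, total 3088.
Every other selection either busts 365 kg or breaks a pairing rule or fails to beat 3088.

3088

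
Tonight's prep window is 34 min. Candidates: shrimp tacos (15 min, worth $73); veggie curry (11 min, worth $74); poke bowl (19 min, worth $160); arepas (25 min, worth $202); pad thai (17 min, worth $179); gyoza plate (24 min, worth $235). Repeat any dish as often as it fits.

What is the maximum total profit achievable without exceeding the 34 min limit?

358

By profit per min: pad thai 10.53, gyoza plate 9.79, poke bowl 8.42 lead.
The ratio ordering already packs tightly: 2×pad thai, 34 min, 358.
No other feasible combination exceeds 358.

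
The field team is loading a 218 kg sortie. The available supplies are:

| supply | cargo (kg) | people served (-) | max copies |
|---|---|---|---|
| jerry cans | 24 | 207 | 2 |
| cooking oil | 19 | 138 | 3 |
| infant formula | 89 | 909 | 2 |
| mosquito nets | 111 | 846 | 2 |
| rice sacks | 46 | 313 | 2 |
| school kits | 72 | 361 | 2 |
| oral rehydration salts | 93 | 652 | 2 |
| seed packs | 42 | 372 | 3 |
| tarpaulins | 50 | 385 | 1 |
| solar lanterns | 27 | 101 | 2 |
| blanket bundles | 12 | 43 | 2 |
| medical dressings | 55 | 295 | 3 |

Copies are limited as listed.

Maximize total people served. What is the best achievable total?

2094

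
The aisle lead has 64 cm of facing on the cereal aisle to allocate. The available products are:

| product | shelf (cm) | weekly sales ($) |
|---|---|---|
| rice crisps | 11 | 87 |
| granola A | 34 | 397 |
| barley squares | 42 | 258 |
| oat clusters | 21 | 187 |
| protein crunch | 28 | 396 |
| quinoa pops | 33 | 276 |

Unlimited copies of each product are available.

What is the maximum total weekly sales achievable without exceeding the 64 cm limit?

793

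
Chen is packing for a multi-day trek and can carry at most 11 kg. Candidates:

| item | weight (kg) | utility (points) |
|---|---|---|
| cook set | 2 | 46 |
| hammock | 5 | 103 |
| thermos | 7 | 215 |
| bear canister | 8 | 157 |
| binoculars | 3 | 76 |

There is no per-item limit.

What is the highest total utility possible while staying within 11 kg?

A density-first pass picks thermos + binoculars — 291 at 10 kg.
Replace binoculars with 2×cook set: the trade gains 16 net, giving 307 at 11 kg.
No other feasible combination exceeds 307.

307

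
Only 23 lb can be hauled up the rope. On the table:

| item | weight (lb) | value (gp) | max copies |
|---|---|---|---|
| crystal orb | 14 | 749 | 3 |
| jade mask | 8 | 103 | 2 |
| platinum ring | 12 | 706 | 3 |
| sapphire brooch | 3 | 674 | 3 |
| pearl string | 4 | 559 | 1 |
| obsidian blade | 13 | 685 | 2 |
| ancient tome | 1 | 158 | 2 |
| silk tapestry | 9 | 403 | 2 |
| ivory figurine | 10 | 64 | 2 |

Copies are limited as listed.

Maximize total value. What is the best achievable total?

3142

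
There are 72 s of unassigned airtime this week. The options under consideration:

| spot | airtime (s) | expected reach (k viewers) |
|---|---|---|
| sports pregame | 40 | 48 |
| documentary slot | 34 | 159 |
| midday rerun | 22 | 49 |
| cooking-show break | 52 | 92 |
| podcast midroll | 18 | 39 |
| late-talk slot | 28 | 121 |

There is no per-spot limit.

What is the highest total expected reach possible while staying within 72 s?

318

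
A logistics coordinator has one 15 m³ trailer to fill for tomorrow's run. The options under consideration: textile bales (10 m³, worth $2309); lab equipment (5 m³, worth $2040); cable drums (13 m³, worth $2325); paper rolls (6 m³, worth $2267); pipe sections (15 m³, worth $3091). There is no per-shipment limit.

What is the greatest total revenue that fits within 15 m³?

6120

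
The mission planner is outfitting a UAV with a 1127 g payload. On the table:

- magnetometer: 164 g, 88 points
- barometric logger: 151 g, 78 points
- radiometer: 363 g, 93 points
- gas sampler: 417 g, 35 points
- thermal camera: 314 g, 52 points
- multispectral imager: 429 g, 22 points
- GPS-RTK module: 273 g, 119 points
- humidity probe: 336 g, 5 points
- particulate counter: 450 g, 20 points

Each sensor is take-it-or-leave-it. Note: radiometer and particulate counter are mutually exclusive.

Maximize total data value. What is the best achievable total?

378

Density check — magnetometer 0.54, barometric logger 0.52, GPS-RTK module 0.44, radiometer 0.26 are the best per g.
Best packing: magnetometer + barometric logger + radiometer + GPS-RTK module — 951 g, 378 total.
The closest alternative, magnetometer + radiometer + thermal camera + GPS-RTK module, reaches only 352.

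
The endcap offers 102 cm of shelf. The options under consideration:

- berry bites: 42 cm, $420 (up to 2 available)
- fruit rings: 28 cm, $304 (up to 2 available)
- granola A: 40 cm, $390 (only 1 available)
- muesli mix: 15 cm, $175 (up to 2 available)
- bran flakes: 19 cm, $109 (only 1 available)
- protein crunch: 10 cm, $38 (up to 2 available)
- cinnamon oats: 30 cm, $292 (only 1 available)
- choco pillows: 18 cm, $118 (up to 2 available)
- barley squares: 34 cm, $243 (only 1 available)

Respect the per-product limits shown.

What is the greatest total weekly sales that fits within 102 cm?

Filling by ratio: 2×fruit rings + 2×muesli mix + protein crunch for 996, with 6 cm left unused.
Replace muesli mix and protein crunch with cinnamon oats: the trade gains 79 net, giving 1075 at 101 cm.
Every other selection either busts 102 cm or exceeds an availability limit or fails to beat 1075.

1075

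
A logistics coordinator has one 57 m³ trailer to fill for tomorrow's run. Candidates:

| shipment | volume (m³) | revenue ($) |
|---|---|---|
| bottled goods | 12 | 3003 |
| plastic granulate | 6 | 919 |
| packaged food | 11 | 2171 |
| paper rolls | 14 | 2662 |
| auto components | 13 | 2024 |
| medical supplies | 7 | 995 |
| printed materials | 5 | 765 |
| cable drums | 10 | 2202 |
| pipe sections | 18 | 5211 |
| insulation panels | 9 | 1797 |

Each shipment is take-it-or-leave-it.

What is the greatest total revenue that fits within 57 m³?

Ranking by ratio (revenue/m³): pipe sections 289.50, bottled goods 250.25, cable drums 220.20, insulation panels 199.67.
The ratio heuristic lands on bottled goods + plastic granulate + cable drums + pipe sections + insulation panels (13132) but leaves 2 m³ idle.
Dropping insulation panels frees 9 m³; slotting in packaged food (11 m³) lifts the total to 13506 at 57 m³.
That's the maximum — no swap from here does better than 13506.

13506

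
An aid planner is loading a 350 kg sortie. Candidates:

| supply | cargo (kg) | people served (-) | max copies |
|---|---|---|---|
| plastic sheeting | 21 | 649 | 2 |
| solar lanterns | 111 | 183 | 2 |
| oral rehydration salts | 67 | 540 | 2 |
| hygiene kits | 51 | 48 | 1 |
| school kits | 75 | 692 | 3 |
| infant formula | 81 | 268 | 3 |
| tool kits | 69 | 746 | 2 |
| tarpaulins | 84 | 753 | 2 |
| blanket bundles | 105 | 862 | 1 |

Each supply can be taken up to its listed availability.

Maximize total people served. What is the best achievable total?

4296

Filling by ratio: 2×plastic sheeting + 2×school kits + 2×tool kits for 4174, with 20 kg left unused.
Dropping 2×school kits frees 150 kg; slotting in 2×tarpaulins (168 kg) lifts the total to 4296 at 348 kg.
Nothing else within 350 kg beats 4296.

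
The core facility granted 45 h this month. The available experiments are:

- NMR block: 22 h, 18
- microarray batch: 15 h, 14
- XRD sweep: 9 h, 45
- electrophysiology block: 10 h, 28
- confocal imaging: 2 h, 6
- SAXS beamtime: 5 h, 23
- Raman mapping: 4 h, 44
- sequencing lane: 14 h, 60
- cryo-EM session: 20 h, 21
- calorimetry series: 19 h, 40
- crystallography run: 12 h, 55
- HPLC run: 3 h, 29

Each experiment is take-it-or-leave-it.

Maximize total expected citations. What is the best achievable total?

239

A density-first pass picks XRD sweep + electrophysiology block + confocal imaging + SAXS beamtime + Raman mapping + crystallography run + HPLC run — 230 at 45 h.
Dropping electrophysiology block and SAXS beamtime frees 15 h; slotting in sequencing lane (14 h) lifts the total to 239 at 44 h.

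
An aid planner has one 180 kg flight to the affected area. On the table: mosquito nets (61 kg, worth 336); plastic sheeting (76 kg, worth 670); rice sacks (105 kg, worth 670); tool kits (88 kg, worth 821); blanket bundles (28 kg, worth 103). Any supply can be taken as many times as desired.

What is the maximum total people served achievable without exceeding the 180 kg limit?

1642

Best packing: 2×tool kits — 176 kg, 1642 total.
That's the maximum — no swap from here does better than 1642.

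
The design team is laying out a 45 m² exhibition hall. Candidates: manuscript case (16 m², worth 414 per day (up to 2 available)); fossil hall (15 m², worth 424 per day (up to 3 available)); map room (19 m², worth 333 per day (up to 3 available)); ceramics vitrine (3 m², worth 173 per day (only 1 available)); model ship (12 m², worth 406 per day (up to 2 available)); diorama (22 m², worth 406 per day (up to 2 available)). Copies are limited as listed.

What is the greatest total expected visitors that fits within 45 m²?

Filling by ratio: fossil hall + ceramics vitrine + 2×model ship for 1409, with 3 m² left unused.
Replace model ship with fossil hall: the trade gains 18 net, giving 1427 at 45 m².
Nothing else within 45 m² beats 1427.

1427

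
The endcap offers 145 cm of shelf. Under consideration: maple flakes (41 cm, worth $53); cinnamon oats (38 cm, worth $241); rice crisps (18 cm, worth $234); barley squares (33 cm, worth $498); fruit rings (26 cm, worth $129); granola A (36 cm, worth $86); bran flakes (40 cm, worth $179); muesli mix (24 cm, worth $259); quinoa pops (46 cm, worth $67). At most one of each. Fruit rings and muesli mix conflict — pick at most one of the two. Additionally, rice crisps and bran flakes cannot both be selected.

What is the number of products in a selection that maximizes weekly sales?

Best achievable weekly sales is 1232.
One optimal bundle: cinnamon oats + rice crisps + barley squares + muesli mix (113 cm).
Any selection reaching 1232 contains exactly 4 products.

4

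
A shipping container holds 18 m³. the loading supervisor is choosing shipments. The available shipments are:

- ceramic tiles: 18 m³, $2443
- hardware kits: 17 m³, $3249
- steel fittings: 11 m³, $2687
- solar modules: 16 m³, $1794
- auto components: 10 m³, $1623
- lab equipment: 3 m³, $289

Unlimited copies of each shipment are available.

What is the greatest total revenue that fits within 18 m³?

3265

By revenue per m³: steel fittings 244.27, hardware kits 191.12, auto components 162.30 lead.
Steel fittings + 2×lab equipment uses 17 of the 18 m³ and totals 3265.
That's the maximum — no swap from here does better than 3265.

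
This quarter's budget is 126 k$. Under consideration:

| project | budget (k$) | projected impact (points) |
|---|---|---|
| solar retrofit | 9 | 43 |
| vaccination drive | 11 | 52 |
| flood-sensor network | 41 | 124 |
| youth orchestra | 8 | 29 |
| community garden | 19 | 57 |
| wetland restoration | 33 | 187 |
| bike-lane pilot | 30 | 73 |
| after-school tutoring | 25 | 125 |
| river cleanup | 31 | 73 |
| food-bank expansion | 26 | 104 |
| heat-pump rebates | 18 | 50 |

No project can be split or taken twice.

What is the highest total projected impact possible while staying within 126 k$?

568

Ranking by ratio (projected impact/k$): wetland restoration 5.67, after-school tutoring 5.00, solar retrofit 4.78.
The ratio heuristic lands on solar retrofit + vaccination drive + youth orchestra + wetland restoration + after-school tutoring + food-bank expansion (540) but leaves 14 k$ idle.
Replace youth orchestra with community garden: the trade gains 28 net, giving 568 at 123 k$.
The closest alternative, solar retrofit + vaccination drive + wetland restoration + after-school tutoring + food-bank expansion + heat-pump rebates, reaches only 561.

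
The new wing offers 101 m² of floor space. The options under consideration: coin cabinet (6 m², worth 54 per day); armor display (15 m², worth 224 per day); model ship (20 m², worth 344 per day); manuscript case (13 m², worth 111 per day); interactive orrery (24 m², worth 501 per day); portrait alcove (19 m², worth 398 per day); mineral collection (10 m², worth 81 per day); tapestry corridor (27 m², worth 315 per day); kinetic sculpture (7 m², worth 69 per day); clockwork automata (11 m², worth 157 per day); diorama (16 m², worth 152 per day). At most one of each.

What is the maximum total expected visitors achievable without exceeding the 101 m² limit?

1715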